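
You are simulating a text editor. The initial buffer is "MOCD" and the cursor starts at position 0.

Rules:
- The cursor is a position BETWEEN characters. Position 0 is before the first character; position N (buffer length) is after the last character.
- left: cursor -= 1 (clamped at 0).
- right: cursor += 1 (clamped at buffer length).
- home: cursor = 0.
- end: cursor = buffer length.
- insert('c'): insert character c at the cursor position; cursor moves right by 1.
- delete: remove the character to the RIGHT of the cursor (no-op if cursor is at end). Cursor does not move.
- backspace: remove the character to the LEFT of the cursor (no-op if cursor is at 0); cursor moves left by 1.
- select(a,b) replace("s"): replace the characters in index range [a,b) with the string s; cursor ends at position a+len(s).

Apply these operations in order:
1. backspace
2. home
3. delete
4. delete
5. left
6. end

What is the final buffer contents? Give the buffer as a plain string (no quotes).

After op 1 (backspace): buf='MOCD' cursor=0
After op 2 (home): buf='MOCD' cursor=0
After op 3 (delete): buf='OCD' cursor=0
After op 4 (delete): buf='CD' cursor=0
After op 5 (left): buf='CD' cursor=0
After op 6 (end): buf='CD' cursor=2

Answer: CD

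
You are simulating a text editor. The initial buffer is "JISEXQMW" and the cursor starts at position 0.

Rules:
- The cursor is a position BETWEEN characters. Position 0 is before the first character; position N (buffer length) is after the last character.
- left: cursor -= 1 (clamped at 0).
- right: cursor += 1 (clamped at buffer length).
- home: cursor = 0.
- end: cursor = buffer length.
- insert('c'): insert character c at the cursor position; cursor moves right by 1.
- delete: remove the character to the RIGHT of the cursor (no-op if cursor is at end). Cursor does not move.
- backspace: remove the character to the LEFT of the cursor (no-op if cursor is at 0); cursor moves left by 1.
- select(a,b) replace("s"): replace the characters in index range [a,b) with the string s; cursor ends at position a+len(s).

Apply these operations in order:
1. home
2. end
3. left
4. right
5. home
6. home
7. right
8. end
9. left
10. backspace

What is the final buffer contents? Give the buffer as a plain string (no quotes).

Answer: JISEXQW

Derivation:
After op 1 (home): buf='JISEXQMW' cursor=0
After op 2 (end): buf='JISEXQMW' cursor=8
After op 3 (left): buf='JISEXQMW' cursor=7
After op 4 (right): buf='JISEXQMW' cursor=8
After op 5 (home): buf='JISEXQMW' cursor=0
After op 6 (home): buf='JISEXQMW' cursor=0
After op 7 (right): buf='JISEXQMW' cursor=1
After op 8 (end): buf='JISEXQMW' cursor=8
After op 9 (left): buf='JISEXQMW' cursor=7
After op 10 (backspace): buf='JISEXQW' cursor=6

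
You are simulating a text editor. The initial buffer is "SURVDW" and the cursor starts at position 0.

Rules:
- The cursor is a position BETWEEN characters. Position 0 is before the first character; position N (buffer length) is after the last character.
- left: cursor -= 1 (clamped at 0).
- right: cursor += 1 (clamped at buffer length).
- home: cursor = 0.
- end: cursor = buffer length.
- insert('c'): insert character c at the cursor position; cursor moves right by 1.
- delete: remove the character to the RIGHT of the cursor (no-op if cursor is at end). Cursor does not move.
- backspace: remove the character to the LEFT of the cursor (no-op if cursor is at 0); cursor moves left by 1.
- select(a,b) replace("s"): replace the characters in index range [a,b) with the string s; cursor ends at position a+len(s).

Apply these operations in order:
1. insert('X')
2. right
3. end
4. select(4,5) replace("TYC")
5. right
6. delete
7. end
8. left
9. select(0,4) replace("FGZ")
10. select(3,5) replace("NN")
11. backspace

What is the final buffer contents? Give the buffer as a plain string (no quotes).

After op 1 (insert('X')): buf='XSURVDW' cursor=1
After op 2 (right): buf='XSURVDW' cursor=2
After op 3 (end): buf='XSURVDW' cursor=7
After op 4 (select(4,5) replace("TYC")): buf='XSURTYCDW' cursor=7
After op 5 (right): buf='XSURTYCDW' cursor=8
After op 6 (delete): buf='XSURTYCD' cursor=8
After op 7 (end): buf='XSURTYCD' cursor=8
After op 8 (left): buf='XSURTYCD' cursor=7
After op 9 (select(0,4) replace("FGZ")): buf='FGZTYCD' cursor=3
After op 10 (select(3,5) replace("NN")): buf='FGZNNCD' cursor=5
After op 11 (backspace): buf='FGZNCD' cursor=4

Answer: FGZNCD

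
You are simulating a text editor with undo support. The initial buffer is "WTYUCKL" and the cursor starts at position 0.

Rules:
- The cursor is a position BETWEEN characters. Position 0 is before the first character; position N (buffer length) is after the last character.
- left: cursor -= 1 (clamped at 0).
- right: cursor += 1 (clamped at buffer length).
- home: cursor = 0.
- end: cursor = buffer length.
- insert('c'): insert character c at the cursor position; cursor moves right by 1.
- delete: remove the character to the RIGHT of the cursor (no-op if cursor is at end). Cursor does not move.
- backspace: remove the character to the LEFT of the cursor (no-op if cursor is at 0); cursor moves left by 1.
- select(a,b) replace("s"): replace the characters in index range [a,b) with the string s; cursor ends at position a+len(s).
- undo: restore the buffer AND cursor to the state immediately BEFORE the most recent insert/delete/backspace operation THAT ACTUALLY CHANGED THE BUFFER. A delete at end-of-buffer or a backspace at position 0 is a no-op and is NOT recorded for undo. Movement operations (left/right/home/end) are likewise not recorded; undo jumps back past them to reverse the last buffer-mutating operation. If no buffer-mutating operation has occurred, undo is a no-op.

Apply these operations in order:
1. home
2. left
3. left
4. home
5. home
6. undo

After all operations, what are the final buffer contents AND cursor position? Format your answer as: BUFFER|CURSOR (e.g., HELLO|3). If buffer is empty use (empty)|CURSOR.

Answer: WTYUCKL|0

Derivation:
After op 1 (home): buf='WTYUCKL' cursor=0
After op 2 (left): buf='WTYUCKL' cursor=0
After op 3 (left): buf='WTYUCKL' cursor=0
After op 4 (home): buf='WTYUCKL' cursor=0
After op 5 (home): buf='WTYUCKL' cursor=0
After op 6 (undo): buf='WTYUCKL' cursor=0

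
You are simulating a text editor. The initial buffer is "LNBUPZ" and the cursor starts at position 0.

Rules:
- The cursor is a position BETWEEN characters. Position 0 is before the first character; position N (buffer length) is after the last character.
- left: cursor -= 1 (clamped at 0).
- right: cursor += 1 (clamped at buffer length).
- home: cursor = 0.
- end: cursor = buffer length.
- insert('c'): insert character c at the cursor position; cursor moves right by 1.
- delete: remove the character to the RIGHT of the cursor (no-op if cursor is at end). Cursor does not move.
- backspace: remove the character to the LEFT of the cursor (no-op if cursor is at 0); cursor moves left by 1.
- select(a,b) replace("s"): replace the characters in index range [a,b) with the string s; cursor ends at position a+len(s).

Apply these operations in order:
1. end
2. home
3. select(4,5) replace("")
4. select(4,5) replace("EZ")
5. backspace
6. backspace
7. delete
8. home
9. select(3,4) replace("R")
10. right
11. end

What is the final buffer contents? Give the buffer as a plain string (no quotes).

After op 1 (end): buf='LNBUPZ' cursor=6
After op 2 (home): buf='LNBUPZ' cursor=0
After op 3 (select(4,5) replace("")): buf='LNBUZ' cursor=4
After op 4 (select(4,5) replace("EZ")): buf='LNBUEZ' cursor=6
After op 5 (backspace): buf='LNBUE' cursor=5
After op 6 (backspace): buf='LNBU' cursor=4
After op 7 (delete): buf='LNBU' cursor=4
After op 8 (home): buf='LNBU' cursor=0
After op 9 (select(3,4) replace("R")): buf='LNBR' cursor=4
After op 10 (right): buf='LNBR' cursor=4
After op 11 (end): buf='LNBR' cursor=4

Answer: LNBR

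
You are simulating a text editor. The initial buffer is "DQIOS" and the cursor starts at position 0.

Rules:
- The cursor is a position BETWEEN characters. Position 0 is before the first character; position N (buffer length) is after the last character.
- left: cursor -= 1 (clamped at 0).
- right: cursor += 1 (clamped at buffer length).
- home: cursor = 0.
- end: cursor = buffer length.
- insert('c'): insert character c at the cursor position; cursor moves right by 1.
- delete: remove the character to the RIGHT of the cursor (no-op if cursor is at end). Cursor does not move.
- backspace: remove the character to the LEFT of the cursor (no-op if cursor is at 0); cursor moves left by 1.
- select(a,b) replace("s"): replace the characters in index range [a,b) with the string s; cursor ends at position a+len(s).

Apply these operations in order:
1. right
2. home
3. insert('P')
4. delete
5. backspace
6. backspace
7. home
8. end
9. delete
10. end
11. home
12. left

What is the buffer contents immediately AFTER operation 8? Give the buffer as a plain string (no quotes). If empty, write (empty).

Answer: QIOS

Derivation:
After op 1 (right): buf='DQIOS' cursor=1
After op 2 (home): buf='DQIOS' cursor=0
After op 3 (insert('P')): buf='PDQIOS' cursor=1
After op 4 (delete): buf='PQIOS' cursor=1
After op 5 (backspace): buf='QIOS' cursor=0
After op 6 (backspace): buf='QIOS' cursor=0
After op 7 (home): buf='QIOS' cursor=0
After op 8 (end): buf='QIOS' cursor=4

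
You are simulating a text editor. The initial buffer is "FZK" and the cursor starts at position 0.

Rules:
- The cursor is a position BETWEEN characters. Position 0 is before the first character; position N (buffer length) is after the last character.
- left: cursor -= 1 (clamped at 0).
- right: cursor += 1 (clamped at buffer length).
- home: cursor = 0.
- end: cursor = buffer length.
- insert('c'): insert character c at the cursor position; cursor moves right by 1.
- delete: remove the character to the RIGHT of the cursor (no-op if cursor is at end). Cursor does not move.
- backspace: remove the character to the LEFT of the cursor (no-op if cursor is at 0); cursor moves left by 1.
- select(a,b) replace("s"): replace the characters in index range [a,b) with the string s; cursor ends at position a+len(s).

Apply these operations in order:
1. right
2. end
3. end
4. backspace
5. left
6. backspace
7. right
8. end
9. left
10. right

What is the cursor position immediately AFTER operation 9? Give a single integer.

After op 1 (right): buf='FZK' cursor=1
After op 2 (end): buf='FZK' cursor=3
After op 3 (end): buf='FZK' cursor=3
After op 4 (backspace): buf='FZ' cursor=2
After op 5 (left): buf='FZ' cursor=1
After op 6 (backspace): buf='Z' cursor=0
After op 7 (right): buf='Z' cursor=1
After op 8 (end): buf='Z' cursor=1
After op 9 (left): buf='Z' cursor=0

Answer: 0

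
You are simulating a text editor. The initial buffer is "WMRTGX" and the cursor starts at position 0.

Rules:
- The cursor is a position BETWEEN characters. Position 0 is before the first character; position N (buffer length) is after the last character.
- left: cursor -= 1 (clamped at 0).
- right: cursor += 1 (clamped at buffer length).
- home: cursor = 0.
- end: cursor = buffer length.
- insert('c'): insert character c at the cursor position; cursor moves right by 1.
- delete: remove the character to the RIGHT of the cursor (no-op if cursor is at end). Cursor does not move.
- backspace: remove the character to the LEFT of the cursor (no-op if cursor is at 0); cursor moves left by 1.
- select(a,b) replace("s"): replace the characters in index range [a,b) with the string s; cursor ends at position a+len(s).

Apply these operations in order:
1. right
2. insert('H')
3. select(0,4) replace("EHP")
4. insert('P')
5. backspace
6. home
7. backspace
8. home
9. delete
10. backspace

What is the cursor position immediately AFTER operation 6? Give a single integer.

After op 1 (right): buf='WMRTGX' cursor=1
After op 2 (insert('H')): buf='WHMRTGX' cursor=2
After op 3 (select(0,4) replace("EHP")): buf='EHPTGX' cursor=3
After op 4 (insert('P')): buf='EHPPTGX' cursor=4
After op 5 (backspace): buf='EHPTGX' cursor=3
After op 6 (home): buf='EHPTGX' cursor=0

Answer: 0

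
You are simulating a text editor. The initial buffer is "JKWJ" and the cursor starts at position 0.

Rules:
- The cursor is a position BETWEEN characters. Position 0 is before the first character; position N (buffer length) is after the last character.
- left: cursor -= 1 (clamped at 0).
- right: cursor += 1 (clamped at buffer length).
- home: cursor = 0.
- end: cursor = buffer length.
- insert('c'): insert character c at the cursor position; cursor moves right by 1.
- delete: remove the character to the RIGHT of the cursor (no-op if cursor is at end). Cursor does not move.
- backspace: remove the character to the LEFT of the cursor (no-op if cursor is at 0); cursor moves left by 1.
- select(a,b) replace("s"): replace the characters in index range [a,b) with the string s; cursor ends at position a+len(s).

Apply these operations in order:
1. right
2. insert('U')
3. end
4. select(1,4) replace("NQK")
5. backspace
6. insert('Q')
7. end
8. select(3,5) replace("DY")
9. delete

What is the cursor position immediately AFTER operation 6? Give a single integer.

Answer: 4

Derivation:
After op 1 (right): buf='JKWJ' cursor=1
After op 2 (insert('U')): buf='JUKWJ' cursor=2
After op 3 (end): buf='JUKWJ' cursor=5
After op 4 (select(1,4) replace("NQK")): buf='JNQKJ' cursor=4
After op 5 (backspace): buf='JNQJ' cursor=3
After op 6 (insert('Q')): buf='JNQQJ' cursor=4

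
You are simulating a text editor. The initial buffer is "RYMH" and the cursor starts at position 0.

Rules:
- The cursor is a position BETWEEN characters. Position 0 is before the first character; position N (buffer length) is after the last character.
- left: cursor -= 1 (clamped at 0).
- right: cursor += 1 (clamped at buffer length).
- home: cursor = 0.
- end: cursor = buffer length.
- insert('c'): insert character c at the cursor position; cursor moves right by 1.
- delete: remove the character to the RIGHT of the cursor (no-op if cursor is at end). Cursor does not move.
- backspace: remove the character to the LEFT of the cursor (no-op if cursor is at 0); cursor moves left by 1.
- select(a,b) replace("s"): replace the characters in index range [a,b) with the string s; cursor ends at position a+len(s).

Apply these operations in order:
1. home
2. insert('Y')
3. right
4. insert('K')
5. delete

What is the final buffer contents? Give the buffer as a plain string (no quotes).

Answer: YRKMH

Derivation:
After op 1 (home): buf='RYMH' cursor=0
After op 2 (insert('Y')): buf='YRYMH' cursor=1
After op 3 (right): buf='YRYMH' cursor=2
After op 4 (insert('K')): buf='YRKYMH' cursor=3
After op 5 (delete): buf='YRKMH' cursor=3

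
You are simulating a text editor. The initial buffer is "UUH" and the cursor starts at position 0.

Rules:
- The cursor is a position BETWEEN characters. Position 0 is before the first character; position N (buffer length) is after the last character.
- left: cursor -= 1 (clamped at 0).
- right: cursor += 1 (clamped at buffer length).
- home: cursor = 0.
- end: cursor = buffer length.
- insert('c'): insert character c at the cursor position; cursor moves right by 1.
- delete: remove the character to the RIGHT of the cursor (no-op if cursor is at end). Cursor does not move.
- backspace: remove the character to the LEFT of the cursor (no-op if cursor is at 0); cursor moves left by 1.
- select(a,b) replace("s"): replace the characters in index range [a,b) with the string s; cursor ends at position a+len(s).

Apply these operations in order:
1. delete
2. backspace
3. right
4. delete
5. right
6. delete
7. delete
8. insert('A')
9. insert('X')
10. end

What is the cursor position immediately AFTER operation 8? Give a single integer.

Answer: 2

Derivation:
After op 1 (delete): buf='UH' cursor=0
After op 2 (backspace): buf='UH' cursor=0
After op 3 (right): buf='UH' cursor=1
After op 4 (delete): buf='U' cursor=1
After op 5 (right): buf='U' cursor=1
After op 6 (delete): buf='U' cursor=1
After op 7 (delete): buf='U' cursor=1
After op 8 (insert('A')): buf='UA' cursor=2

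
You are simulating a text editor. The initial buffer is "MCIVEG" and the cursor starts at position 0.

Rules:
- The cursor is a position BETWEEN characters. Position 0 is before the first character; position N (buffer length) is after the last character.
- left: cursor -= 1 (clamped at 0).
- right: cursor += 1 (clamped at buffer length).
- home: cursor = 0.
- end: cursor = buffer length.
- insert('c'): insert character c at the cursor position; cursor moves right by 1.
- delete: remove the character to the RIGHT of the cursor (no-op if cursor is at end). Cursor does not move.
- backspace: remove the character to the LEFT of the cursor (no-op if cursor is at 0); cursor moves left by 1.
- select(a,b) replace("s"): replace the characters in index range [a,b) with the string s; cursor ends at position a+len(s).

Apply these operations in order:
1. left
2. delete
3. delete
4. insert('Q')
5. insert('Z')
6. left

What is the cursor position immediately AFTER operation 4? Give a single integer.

Answer: 1

Derivation:
After op 1 (left): buf='MCIVEG' cursor=0
After op 2 (delete): buf='CIVEG' cursor=0
After op 3 (delete): buf='IVEG' cursor=0
After op 4 (insert('Q')): buf='QIVEG' cursor=1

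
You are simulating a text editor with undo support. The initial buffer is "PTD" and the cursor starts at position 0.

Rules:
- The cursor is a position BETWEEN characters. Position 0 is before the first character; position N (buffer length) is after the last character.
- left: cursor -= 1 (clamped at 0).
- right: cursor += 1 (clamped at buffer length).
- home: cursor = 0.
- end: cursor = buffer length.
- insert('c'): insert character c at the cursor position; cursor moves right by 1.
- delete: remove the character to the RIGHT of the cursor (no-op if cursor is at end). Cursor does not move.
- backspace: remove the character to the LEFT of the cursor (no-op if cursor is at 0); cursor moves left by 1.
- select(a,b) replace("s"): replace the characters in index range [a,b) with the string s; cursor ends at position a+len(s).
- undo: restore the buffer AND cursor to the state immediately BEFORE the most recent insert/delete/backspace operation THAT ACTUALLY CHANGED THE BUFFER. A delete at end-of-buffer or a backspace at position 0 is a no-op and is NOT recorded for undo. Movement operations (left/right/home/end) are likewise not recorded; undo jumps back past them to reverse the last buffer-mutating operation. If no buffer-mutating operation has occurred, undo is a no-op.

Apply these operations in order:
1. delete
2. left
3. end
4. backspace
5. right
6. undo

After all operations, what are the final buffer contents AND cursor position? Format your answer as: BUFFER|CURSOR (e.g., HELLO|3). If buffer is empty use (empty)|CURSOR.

Answer: TD|2

Derivation:
After op 1 (delete): buf='TD' cursor=0
After op 2 (left): buf='TD' cursor=0
After op 3 (end): buf='TD' cursor=2
After op 4 (backspace): buf='T' cursor=1
After op 5 (right): buf='T' cursor=1
After op 6 (undo): buf='TD' cursor=2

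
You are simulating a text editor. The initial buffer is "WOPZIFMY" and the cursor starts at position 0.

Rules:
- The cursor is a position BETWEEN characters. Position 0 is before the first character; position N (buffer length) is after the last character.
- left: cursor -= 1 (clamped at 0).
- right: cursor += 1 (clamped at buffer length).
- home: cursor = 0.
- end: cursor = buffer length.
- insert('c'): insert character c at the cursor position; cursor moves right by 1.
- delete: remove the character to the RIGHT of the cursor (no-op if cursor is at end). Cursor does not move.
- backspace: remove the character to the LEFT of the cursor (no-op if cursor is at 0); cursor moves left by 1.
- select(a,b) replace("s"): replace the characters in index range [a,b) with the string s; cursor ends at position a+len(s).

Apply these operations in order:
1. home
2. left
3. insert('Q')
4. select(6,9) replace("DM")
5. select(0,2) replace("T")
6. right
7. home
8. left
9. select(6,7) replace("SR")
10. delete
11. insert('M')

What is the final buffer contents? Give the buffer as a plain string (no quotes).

Answer: TOPZIDSRM

Derivation:
After op 1 (home): buf='WOPZIFMY' cursor=0
After op 2 (left): buf='WOPZIFMY' cursor=0
After op 3 (insert('Q')): buf='QWOPZIFMY' cursor=1
After op 4 (select(6,9) replace("DM")): buf='QWOPZIDM' cursor=8
After op 5 (select(0,2) replace("T")): buf='TOPZIDM' cursor=1
After op 6 (right): buf='TOPZIDM' cursor=2
After op 7 (home): buf='TOPZIDM' cursor=0
After op 8 (left): buf='TOPZIDM' cursor=0
After op 9 (select(6,7) replace("SR")): buf='TOPZIDSR' cursor=8
After op 10 (delete): buf='TOPZIDSR' cursor=8
After op 11 (insert('M')): buf='TOPZIDSRM' cursor=9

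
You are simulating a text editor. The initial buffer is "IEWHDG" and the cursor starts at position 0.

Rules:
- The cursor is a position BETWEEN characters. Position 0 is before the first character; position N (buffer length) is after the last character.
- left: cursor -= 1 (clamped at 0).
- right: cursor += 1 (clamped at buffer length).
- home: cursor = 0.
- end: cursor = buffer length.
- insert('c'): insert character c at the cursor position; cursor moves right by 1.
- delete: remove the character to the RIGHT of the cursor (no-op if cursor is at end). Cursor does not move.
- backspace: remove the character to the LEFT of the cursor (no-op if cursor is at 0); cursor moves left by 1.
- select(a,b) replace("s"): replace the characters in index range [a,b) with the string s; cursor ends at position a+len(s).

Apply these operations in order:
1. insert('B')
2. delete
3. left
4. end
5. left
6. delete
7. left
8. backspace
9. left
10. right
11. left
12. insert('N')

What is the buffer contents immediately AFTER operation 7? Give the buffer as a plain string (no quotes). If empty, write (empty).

Answer: BEWHD

Derivation:
After op 1 (insert('B')): buf='BIEWHDG' cursor=1
After op 2 (delete): buf='BEWHDG' cursor=1
After op 3 (left): buf='BEWHDG' cursor=0
After op 4 (end): buf='BEWHDG' cursor=6
After op 5 (left): buf='BEWHDG' cursor=5
After op 6 (delete): buf='BEWHD' cursor=5
After op 7 (left): buf='BEWHD' cursor=4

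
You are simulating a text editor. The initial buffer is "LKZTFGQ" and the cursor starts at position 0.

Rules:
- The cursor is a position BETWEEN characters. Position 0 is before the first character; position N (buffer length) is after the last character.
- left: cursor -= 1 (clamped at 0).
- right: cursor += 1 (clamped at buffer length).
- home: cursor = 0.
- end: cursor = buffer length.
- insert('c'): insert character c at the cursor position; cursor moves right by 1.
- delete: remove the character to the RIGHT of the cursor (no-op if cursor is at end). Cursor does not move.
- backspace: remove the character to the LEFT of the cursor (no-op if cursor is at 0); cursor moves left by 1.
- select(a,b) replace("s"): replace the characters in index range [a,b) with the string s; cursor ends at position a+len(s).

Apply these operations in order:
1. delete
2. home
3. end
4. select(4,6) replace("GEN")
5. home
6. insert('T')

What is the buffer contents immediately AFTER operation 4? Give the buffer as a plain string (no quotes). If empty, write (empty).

Answer: KZTFGEN

Derivation:
After op 1 (delete): buf='KZTFGQ' cursor=0
After op 2 (home): buf='KZTFGQ' cursor=0
After op 3 (end): buf='KZTFGQ' cursor=6
After op 4 (select(4,6) replace("GEN")): buf='KZTFGEN' cursor=7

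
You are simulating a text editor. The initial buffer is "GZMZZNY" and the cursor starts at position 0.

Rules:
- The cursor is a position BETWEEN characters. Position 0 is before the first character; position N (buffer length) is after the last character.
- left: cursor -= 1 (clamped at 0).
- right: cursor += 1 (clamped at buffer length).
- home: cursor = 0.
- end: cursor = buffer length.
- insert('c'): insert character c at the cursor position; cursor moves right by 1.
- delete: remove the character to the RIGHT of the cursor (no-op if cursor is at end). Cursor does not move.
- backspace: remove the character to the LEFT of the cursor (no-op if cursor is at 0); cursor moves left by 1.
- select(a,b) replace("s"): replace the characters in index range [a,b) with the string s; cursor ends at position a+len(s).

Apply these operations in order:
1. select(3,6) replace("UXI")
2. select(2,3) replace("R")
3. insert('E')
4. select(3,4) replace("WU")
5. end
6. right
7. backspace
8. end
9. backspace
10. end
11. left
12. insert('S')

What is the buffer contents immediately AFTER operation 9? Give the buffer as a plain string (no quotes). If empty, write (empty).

After op 1 (select(3,6) replace("UXI")): buf='GZMUXIY' cursor=6
After op 2 (select(2,3) replace("R")): buf='GZRUXIY' cursor=3
After op 3 (insert('E')): buf='GZREUXIY' cursor=4
After op 4 (select(3,4) replace("WU")): buf='GZRWUUXIY' cursor=5
After op 5 (end): buf='GZRWUUXIY' cursor=9
After op 6 (right): buf='GZRWUUXIY' cursor=9
After op 7 (backspace): buf='GZRWUUXI' cursor=8
After op 8 (end): buf='GZRWUUXI' cursor=8
After op 9 (backspace): buf='GZRWUUX' cursor=7

Answer: GZRWUUX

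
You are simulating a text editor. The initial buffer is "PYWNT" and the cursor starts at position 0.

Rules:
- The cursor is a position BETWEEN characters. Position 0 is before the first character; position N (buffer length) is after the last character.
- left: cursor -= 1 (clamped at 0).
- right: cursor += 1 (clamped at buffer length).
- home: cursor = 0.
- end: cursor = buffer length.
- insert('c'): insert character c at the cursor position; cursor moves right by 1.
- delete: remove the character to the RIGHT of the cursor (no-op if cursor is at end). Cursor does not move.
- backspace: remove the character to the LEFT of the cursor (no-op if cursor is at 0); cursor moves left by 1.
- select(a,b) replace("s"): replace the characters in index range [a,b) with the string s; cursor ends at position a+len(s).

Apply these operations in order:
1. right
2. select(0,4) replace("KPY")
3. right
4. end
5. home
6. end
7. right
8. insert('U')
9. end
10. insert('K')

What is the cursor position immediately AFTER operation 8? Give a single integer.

After op 1 (right): buf='PYWNT' cursor=1
After op 2 (select(0,4) replace("KPY")): buf='KPYT' cursor=3
After op 3 (right): buf='KPYT' cursor=4
After op 4 (end): buf='KPYT' cursor=4
After op 5 (home): buf='KPYT' cursor=0
After op 6 (end): buf='KPYT' cursor=4
After op 7 (right): buf='KPYT' cursor=4
After op 8 (insert('U')): buf='KPYTU' cursor=5

Answer: 5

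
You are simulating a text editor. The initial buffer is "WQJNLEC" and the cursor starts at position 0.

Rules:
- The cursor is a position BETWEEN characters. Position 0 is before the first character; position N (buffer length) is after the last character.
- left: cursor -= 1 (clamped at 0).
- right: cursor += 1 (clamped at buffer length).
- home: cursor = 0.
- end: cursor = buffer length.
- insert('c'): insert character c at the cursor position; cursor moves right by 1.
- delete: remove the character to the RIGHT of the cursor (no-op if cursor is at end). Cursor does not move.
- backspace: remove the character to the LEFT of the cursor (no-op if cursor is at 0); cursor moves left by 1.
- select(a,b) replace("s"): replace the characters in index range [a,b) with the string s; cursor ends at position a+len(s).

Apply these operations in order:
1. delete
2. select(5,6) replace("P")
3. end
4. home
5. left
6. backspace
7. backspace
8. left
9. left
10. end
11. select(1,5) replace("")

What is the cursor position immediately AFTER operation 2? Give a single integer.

Answer: 6

Derivation:
After op 1 (delete): buf='QJNLEC' cursor=0
After op 2 (select(5,6) replace("P")): buf='QJNLEP' cursor=6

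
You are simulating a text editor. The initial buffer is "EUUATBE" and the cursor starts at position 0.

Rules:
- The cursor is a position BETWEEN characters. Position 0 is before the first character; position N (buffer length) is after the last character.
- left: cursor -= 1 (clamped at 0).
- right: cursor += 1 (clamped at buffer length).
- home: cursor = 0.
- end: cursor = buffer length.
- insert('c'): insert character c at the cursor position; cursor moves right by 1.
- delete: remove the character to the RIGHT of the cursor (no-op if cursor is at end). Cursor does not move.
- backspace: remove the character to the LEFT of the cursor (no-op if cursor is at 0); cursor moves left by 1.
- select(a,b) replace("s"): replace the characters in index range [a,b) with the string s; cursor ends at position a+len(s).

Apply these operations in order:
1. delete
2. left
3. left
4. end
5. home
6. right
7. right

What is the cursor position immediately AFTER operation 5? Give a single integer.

After op 1 (delete): buf='UUATBE' cursor=0
After op 2 (left): buf='UUATBE' cursor=0
After op 3 (left): buf='UUATBE' cursor=0
After op 4 (end): buf='UUATBE' cursor=6
After op 5 (home): buf='UUATBE' cursor=0

Answer: 0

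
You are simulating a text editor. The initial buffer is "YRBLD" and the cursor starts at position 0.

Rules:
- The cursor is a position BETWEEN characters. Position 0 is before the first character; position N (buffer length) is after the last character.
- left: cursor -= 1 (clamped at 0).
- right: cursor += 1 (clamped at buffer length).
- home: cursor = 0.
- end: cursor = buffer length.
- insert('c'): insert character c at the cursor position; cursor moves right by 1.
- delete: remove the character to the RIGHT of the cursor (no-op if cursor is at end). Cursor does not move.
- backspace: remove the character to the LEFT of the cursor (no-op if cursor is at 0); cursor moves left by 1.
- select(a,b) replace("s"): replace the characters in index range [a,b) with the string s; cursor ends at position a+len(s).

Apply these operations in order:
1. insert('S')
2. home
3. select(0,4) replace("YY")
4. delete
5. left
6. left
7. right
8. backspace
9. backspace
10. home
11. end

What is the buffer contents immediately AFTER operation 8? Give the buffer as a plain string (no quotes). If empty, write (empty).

After op 1 (insert('S')): buf='SYRBLD' cursor=1
After op 2 (home): buf='SYRBLD' cursor=0
After op 3 (select(0,4) replace("YY")): buf='YYLD' cursor=2
After op 4 (delete): buf='YYD' cursor=2
After op 5 (left): buf='YYD' cursor=1
After op 6 (left): buf='YYD' cursor=0
After op 7 (right): buf='YYD' cursor=1
After op 8 (backspace): buf='YD' cursor=0

Answer: YD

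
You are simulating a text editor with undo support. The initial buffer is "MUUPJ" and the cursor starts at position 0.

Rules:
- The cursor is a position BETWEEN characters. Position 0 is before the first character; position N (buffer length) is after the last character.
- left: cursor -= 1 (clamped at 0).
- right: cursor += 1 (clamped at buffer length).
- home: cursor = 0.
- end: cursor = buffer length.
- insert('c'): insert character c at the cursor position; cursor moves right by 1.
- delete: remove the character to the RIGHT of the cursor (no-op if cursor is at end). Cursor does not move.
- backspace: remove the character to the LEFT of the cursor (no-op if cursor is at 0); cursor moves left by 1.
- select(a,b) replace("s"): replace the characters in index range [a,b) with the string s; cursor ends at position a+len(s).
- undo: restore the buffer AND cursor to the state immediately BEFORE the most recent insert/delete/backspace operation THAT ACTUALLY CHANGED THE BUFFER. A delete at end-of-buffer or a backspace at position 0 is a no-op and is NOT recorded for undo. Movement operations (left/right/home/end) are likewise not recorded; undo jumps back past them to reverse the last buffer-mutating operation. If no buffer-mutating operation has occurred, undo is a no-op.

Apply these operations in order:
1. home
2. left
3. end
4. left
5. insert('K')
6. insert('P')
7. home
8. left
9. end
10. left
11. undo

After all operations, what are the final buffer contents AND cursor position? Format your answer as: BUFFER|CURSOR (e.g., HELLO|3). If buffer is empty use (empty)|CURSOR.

Answer: MUUPKJ|5

Derivation:
After op 1 (home): buf='MUUPJ' cursor=0
After op 2 (left): buf='MUUPJ' cursor=0
After op 3 (end): buf='MUUPJ' cursor=5
After op 4 (left): buf='MUUPJ' cursor=4
After op 5 (insert('K')): buf='MUUPKJ' cursor=5
After op 6 (insert('P')): buf='MUUPKPJ' cursor=6
After op 7 (home): buf='MUUPKPJ' cursor=0
After op 8 (left): buf='MUUPKPJ' cursor=0
After op 9 (end): buf='MUUPKPJ' cursor=7
After op 10 (left): buf='MUUPKPJ' cursor=6
After op 11 (undo): buf='MUUPKJ' cursor=5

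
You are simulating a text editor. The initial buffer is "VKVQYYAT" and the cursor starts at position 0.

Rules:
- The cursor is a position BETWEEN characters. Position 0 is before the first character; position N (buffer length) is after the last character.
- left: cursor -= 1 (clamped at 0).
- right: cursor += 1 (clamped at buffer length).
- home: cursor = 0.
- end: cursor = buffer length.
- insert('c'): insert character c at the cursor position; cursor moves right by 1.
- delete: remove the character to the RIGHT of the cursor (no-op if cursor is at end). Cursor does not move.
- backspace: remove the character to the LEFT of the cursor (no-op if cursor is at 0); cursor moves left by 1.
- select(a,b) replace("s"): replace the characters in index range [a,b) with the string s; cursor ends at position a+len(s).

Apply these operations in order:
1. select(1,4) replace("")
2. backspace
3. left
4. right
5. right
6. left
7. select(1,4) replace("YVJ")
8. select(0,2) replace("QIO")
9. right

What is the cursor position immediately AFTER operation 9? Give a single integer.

Answer: 4

Derivation:
After op 1 (select(1,4) replace("")): buf='VYYAT' cursor=1
After op 2 (backspace): buf='YYAT' cursor=0
After op 3 (left): buf='YYAT' cursor=0
After op 4 (right): buf='YYAT' cursor=1
After op 5 (right): buf='YYAT' cursor=2
After op 6 (left): buf='YYAT' cursor=1
After op 7 (select(1,4) replace("YVJ")): buf='YYVJ' cursor=4
After op 8 (select(0,2) replace("QIO")): buf='QIOVJ' cursor=3
After op 9 (right): buf='QIOVJ' cursor=4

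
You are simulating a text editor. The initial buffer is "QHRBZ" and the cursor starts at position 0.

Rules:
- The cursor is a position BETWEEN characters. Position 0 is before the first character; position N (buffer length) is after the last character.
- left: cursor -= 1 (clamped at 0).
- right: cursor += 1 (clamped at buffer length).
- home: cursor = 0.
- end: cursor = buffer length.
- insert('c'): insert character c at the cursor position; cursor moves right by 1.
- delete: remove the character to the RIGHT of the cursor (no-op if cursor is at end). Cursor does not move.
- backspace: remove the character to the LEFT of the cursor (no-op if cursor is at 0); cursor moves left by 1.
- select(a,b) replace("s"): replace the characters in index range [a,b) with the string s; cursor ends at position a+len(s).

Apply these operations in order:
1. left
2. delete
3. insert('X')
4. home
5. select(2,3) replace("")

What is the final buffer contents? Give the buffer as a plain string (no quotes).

Answer: XHBZ

Derivation:
After op 1 (left): buf='QHRBZ' cursor=0
After op 2 (delete): buf='HRBZ' cursor=0
After op 3 (insert('X')): buf='XHRBZ' cursor=1
After op 4 (home): buf='XHRBZ' cursor=0
After op 5 (select(2,3) replace("")): buf='XHBZ' cursor=2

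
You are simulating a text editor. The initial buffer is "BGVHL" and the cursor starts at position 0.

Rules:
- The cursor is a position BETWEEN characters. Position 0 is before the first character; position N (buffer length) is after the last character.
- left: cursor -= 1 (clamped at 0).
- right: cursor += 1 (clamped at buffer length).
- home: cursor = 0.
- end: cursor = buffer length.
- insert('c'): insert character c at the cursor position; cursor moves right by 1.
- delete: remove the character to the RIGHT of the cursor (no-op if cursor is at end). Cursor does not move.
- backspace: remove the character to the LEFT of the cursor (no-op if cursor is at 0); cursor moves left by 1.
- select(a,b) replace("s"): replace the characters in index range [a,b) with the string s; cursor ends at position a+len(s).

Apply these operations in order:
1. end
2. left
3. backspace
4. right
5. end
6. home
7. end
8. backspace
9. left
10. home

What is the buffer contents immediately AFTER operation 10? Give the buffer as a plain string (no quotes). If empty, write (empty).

After op 1 (end): buf='BGVHL' cursor=5
After op 2 (left): buf='BGVHL' cursor=4
After op 3 (backspace): buf='BGVL' cursor=3
After op 4 (right): buf='BGVL' cursor=4
After op 5 (end): buf='BGVL' cursor=4
After op 6 (home): buf='BGVL' cursor=0
After op 7 (end): buf='BGVL' cursor=4
After op 8 (backspace): buf='BGV' cursor=3
After op 9 (left): buf='BGV' cursor=2
After op 10 (home): buf='BGV' cursor=0

Answer: BGV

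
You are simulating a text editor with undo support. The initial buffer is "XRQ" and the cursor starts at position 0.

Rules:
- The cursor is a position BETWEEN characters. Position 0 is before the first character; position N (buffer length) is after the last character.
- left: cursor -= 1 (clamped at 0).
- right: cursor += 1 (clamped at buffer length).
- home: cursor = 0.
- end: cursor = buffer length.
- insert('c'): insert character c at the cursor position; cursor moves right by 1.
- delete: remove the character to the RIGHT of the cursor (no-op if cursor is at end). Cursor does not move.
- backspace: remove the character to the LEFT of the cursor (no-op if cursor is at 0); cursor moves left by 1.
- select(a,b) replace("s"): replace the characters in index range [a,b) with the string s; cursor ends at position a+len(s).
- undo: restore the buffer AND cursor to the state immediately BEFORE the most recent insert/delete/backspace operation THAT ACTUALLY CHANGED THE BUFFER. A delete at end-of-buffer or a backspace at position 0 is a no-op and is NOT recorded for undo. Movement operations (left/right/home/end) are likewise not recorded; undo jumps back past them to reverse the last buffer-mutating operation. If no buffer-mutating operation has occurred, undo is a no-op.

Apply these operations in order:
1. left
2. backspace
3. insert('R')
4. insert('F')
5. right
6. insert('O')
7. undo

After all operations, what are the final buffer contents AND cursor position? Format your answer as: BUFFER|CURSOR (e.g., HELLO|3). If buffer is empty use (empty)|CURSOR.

After op 1 (left): buf='XRQ' cursor=0
After op 2 (backspace): buf='XRQ' cursor=0
After op 3 (insert('R')): buf='RXRQ' cursor=1
After op 4 (insert('F')): buf='RFXRQ' cursor=2
After op 5 (right): buf='RFXRQ' cursor=3
After op 6 (insert('O')): buf='RFXORQ' cursor=4
After op 7 (undo): buf='RFXRQ' cursor=3

Answer: RFXRQ|3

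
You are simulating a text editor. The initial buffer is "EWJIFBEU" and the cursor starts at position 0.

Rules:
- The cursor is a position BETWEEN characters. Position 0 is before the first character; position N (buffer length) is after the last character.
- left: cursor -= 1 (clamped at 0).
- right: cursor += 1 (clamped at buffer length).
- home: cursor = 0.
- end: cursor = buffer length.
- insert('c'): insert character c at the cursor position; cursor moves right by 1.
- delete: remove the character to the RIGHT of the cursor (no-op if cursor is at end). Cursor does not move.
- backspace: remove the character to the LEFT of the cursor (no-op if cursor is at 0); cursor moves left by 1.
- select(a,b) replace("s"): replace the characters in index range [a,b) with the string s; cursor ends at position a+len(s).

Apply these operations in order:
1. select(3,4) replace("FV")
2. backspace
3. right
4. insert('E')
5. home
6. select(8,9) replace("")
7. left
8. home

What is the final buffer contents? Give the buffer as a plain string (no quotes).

Answer: EWJFFEBE

Derivation:
After op 1 (select(3,4) replace("FV")): buf='EWJFVFBEU' cursor=5
After op 2 (backspace): buf='EWJFFBEU' cursor=4
After op 3 (right): buf='EWJFFBEU' cursor=5
After op 4 (insert('E')): buf='EWJFFEBEU' cursor=6
After op 5 (home): buf='EWJFFEBEU' cursor=0
After op 6 (select(8,9) replace("")): buf='EWJFFEBE' cursor=8
After op 7 (left): buf='EWJFFEBE' cursor=7
After op 8 (home): buf='EWJFFEBE' cursor=0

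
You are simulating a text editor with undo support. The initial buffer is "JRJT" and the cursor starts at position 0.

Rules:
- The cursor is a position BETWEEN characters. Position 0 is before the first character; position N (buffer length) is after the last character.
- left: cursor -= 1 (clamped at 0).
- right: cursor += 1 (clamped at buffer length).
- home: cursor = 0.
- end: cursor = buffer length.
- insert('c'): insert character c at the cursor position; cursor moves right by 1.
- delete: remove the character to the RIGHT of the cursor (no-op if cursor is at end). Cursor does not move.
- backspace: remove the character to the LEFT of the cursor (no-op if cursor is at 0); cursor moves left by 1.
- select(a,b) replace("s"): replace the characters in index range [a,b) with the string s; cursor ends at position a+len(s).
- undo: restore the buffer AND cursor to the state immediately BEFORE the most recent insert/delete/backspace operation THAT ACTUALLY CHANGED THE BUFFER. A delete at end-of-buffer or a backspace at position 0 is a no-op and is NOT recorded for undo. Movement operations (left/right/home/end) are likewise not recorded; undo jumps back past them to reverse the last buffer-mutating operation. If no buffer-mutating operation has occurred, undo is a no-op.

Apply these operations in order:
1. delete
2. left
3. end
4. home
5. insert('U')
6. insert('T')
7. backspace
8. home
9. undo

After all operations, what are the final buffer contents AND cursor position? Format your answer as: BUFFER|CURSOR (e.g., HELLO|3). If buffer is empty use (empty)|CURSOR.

Answer: UTRJT|2

Derivation:
After op 1 (delete): buf='RJT' cursor=0
After op 2 (left): buf='RJT' cursor=0
After op 3 (end): buf='RJT' cursor=3
After op 4 (home): buf='RJT' cursor=0
After op 5 (insert('U')): buf='URJT' cursor=1
After op 6 (insert('T')): buf='UTRJT' cursor=2
After op 7 (backspace): buf='URJT' cursor=1
After op 8 (home): buf='URJT' cursor=0
After op 9 (undo): buf='UTRJT' cursor=2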